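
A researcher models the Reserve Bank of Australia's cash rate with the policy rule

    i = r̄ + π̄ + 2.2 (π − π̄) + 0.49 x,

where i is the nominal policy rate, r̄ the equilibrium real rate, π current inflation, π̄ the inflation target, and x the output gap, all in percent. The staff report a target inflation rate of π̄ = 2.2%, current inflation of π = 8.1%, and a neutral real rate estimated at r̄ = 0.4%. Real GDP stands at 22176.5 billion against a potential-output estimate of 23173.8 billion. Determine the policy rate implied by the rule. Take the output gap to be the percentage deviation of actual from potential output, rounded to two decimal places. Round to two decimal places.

13.47%

Output gap = 100 × (22176.5 − 23173.8) / 23173.8 = -4.30%.
i = 0.40 + 2.20 + 2.2 × (8.10 − 2.20) + 0.49 × (-4.30)
   = 0.40 + 2.2 + 12.98 − 2.107 = 13.47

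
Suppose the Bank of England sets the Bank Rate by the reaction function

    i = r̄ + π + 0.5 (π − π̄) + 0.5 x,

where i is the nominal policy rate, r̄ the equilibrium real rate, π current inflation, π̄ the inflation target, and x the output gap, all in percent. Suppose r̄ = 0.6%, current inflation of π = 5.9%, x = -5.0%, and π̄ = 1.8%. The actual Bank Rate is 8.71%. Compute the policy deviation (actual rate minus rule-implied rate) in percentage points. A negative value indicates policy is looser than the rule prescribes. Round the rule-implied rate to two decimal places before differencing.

2.66 pp

i = 0.6 + 5.9 + 0.5 × (5.9 − 1.8) + 0.5 × (-5.0)
   = 0.6 + 5.9 + 2.05 − 2.5 = 6.05
Deviation = 8.71 − 6.05 = 2.66 pp.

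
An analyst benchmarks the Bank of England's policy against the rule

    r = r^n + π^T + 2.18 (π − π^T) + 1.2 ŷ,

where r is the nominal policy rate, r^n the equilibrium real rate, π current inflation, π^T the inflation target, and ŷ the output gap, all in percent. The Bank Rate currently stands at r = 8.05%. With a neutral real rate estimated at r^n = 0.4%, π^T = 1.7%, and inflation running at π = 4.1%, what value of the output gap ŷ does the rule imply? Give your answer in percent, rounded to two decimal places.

0.60%

1.2 ŷ = 8.05 − 0.4 − 1.7 − 2.18 × (4.1 − 1.7) = 0.718
ŷ = 0.718 / 1.2 = 0.60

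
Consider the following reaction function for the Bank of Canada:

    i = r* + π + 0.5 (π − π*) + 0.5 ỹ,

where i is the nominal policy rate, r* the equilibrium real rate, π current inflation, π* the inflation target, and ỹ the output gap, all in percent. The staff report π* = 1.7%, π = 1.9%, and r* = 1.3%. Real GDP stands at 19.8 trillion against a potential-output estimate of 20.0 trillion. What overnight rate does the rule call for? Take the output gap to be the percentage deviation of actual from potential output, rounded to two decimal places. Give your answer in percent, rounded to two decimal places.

2.80%

Output gap = 100 × (19.8 − 20.0) / 20.0 = -1.00%.
i = 1.30 + 1.90 + 0.5 × (1.90 − 1.70) + 0.5 × (-1.00)
   = 1.30 + 1.9 + 0.1 − 0.5 = 2.80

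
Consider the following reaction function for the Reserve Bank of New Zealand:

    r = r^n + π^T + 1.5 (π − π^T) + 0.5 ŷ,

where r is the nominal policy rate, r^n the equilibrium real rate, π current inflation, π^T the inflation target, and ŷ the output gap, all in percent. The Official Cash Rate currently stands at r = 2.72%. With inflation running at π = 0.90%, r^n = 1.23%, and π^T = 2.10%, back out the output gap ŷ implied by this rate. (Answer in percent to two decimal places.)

2.38%

0.5 ŷ = 2.72 − 1.23 − 2.10 − 1.5 × (0.90 − 2.10) = 1.19
ŷ = 1.19 / 0.5 = 2.38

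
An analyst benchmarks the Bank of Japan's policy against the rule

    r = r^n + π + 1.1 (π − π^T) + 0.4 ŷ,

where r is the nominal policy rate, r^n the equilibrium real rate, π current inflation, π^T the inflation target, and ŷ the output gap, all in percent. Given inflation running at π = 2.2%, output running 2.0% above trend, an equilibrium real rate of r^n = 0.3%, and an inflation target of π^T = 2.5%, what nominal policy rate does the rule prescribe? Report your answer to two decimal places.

2.97%

Output 2.0% above potential → ŷ = 2.0.
r = 0.3 + 2.2 + 1.1 × (2.2 − 2.5) + 0.4 × 2.0
   = 0.3 + 2.2 − 0.33 + 0.8 = 2.97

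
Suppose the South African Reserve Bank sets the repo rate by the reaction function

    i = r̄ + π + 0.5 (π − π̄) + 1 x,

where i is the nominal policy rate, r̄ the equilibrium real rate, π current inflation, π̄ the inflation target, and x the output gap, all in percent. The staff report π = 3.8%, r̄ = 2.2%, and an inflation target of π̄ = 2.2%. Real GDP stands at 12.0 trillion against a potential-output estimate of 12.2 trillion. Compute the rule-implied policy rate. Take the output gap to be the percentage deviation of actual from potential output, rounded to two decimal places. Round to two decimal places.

Output gap = 100 × (12.0 − 12.2) / 12.2 = -1.64%.
i = 2.20 + 3.80 + 0.5 × (3.80 − 2.20) + 1 × (-1.64)
   = 2.20 + 3.8 + 0.8 − 1.64 = 5.16

5.16%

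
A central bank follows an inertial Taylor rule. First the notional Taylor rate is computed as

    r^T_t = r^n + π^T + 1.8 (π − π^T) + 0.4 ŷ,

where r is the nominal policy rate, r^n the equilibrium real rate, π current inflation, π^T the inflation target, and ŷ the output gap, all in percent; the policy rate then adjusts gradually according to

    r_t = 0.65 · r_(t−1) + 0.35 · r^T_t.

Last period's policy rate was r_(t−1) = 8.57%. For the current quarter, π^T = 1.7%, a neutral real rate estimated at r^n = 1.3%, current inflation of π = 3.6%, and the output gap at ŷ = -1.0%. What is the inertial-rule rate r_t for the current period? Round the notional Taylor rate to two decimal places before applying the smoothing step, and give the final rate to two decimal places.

r^T_t = 1.3 + 1.7 + 1.8 × (3.6 − 1.7) + 0.4 × (-1.0)
   = 1.3 + 1.7 + 3.42 − 0.4 = 6.02
r_t = 0.65 × 8.57 + 0.35 × 6.02 = 5.5705 + 2.107 = 7.68

7.68%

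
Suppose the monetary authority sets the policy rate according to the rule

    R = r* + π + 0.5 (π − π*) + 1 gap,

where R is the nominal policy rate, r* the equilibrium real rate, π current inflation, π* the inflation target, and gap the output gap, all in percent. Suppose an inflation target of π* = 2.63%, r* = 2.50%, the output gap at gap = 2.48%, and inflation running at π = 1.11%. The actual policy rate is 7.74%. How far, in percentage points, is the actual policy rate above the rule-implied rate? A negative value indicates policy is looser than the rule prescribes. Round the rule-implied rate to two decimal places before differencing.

R = 2.50 + 1.11 + 0.5 × (1.11 − 2.63) + 1 × 2.48
   = 2.50 + 1.11 − 0.76 + 2.48 = 5.33
Deviation = 7.74 − 5.33 = 2.41 pp.

2.41 pp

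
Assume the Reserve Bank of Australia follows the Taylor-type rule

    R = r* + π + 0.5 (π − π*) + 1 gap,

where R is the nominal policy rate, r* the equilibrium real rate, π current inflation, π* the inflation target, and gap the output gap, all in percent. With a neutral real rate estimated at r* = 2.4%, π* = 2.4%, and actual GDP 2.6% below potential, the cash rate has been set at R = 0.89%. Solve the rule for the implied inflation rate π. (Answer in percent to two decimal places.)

Output 2.6% below potential → gap = -2.6.
Collecting π: R = r* + (1 + 0.5) π − 0.5 π* + 1 gap
1.5 π = 0.89 − 2.4 + 0.5 × 2.4 − 1 × (-2.6) = 2.29
π = 2.29 / 1.5 = 1.53

1.53%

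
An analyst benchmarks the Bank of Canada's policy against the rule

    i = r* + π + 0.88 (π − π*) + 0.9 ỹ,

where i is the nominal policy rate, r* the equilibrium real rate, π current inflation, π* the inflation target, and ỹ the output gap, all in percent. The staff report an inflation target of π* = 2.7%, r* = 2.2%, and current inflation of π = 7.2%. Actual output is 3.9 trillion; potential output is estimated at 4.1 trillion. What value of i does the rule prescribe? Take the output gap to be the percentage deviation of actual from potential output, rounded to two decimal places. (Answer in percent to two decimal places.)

8.97%

Output gap = 100 × (3.9 − 4.1) / 4.1 = -4.88%.
i = 2.20 + 7.20 + 0.88 × (7.20 − 2.70) + 0.9 × (-4.88)
   = 2.20 + 7.2 + 3.96 − 4.392 = 8.97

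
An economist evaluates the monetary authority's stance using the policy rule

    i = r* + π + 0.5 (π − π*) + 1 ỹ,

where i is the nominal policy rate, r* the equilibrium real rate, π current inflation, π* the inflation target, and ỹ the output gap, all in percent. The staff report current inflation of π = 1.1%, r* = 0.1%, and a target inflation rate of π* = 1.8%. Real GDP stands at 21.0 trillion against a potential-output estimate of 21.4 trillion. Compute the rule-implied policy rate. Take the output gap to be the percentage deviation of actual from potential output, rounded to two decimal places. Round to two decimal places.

Output gap = 100 × (21.0 − 21.4) / 21.4 = -1.87%.
i = 0.10 + 1.10 + 0.5 × (1.10 − 1.80) + 1 × (-1.87)
   = 0.10 + 1.1 − 0.35 − 1.87 = -1.02

-1.02%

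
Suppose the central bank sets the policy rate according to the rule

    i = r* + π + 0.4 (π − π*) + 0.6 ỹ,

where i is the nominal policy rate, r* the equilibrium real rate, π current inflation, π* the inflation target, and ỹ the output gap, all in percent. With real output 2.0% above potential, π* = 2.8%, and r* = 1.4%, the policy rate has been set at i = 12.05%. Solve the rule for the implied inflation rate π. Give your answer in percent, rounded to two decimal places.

7.55%

Output 2.0% above potential → ỹ = 2.0.
Collecting π: i = r* + (1 + 0.4) π − 0.4 π* + 0.6 ỹ
1.4 π = 12.05 − 1.4 + 0.4 × 2.8 − 0.6 × 2.0 = 10.57
π = 10.57 / 1.4 = 7.55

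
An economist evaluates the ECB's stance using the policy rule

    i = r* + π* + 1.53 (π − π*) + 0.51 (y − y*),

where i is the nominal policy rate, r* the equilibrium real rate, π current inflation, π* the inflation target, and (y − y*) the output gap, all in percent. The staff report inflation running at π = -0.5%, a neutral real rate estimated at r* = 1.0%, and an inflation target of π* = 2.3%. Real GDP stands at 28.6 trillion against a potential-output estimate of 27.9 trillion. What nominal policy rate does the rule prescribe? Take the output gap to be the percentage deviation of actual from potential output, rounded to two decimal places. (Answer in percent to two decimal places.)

0.30%

Output gap = 100 × (28.6 − 27.9) / 27.9 = 2.51%.
i = 1.00 + 2.30 + 1.53 × (-0.50 − 2.30) + 0.51 × 2.51
   = 1.00 + 2.3 − 4.284 + 1.2801 = 0.30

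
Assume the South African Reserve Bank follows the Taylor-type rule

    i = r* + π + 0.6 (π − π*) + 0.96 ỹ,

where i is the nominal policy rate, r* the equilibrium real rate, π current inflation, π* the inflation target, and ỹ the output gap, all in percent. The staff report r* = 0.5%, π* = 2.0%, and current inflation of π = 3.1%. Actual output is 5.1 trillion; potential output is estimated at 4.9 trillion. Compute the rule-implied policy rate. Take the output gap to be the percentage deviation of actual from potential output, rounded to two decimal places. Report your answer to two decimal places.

8.18%

Output gap = 100 × (5.1 − 4.9) / 4.9 = 4.08%.
i = 0.50 + 3.10 + 0.6 × (3.10 − 2.00) + 0.96 × 4.08
   = 0.50 + 3.1 + 0.66 + 3.9168 = 8.18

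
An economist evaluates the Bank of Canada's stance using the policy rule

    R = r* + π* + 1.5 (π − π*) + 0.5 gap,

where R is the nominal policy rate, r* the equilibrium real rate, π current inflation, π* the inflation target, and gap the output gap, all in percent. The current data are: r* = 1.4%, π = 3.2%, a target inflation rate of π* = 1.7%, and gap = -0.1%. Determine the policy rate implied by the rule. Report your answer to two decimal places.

5.30%

R = 1.4 + 1.7 + 1.5 × (3.2 − 1.7) + 0.5 × (-0.1)
   = 1.4 + 1.7 + 2.25 − 0.05 = 5.30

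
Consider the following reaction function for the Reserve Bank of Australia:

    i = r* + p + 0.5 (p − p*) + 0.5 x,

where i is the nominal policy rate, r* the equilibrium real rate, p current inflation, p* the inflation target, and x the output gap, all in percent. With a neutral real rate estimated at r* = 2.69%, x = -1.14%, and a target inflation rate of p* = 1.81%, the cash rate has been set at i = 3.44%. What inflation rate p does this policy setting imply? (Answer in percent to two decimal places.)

Collecting p: i = r* + (1 + 0.5) p − 0.5 p* + 0.5 x
1.5 p = 3.44 − 2.69 + 0.5 × 1.81 − 0.5 × (-1.14) = 2.225
p = 2.225 / 1.5 = 1.48

1.48%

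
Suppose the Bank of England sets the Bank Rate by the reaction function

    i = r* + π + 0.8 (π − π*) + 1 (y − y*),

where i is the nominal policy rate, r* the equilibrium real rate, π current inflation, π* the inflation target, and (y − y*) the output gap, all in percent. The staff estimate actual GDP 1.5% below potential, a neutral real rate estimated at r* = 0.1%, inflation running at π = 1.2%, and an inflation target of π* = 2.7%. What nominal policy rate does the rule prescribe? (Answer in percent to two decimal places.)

-1.40%

Output 1.5% below potential → (y − y*) = -1.5.
i = 0.1 + 1.2 + 0.8 × (1.2 − 2.7) + 1 × (-1.5)
   = 0.1 + 1.2 − 1.2 − 1.5 = -1.40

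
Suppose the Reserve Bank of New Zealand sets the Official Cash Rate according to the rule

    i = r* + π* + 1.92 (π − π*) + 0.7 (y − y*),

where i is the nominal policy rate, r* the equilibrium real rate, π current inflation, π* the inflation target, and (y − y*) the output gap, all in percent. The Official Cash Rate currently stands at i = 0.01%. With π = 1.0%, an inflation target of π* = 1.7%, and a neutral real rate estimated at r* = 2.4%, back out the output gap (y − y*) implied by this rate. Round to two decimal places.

0.7 (y − y*) = 0.01 − 2.4 − 1.7 − 1.92 × (1.0 − 1.7) = -2.746
(y − y*) = -2.746 / 0.7 = -3.92

-3.92%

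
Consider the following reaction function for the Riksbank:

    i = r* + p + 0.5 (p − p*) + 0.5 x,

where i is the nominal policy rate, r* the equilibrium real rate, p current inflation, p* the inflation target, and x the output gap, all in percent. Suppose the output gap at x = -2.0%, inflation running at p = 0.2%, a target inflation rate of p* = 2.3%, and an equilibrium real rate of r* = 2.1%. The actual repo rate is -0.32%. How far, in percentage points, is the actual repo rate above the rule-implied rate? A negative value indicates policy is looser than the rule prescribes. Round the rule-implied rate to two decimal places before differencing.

-0.57 pp

i = 2.1 + 0.2 + 0.5 × (0.2 − 2.3) + 0.5 × (-2.0)
   = 2.1 + 0.2 − 1.05 − 1 = 0.25
Deviation = -0.32 − 0.25 = -0.57 pp.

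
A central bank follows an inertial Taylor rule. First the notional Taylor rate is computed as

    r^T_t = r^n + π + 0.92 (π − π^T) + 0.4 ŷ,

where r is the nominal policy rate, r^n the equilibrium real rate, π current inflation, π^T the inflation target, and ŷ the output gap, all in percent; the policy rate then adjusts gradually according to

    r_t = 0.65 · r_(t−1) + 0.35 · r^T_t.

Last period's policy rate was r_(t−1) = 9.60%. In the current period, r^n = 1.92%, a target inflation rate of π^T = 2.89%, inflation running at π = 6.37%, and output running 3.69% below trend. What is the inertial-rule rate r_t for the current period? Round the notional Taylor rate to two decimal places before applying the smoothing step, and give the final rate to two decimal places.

9.75%

Output 3.69% below potential → ŷ = -3.69.
r^T_t = 1.92 + 6.37 + 0.92 × (6.37 − 2.89) + 0.4 × (-3.69)
   = 1.92 + 6.37 + 3.2016 − 1.476 = 10.02
r_t = 0.65 × 9.60 + 0.35 × 10.02 = 6.24 + 3.507 = 9.75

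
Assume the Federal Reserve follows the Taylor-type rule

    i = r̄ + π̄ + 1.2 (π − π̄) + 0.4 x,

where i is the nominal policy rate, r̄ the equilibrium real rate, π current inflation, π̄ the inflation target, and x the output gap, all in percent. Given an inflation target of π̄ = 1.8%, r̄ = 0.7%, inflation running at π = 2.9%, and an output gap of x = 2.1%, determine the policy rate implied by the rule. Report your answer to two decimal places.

i = 0.7 + 1.8 + 1.2 × (2.9 − 1.8) + 0.4 × 2.1
   = 0.7 + 1.8 + 1.32 + 0.84 = 4.66

4.66%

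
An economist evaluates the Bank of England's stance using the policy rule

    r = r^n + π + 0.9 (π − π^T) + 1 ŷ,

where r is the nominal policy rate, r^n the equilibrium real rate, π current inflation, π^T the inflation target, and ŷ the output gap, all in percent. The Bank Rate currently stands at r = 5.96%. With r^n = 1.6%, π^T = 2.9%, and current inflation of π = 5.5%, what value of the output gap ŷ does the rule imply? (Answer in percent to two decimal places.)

-3.48%

1 ŷ = 5.96 − 1.6 − 5.5 − 0.9 × (5.5 − 2.9) = -3.48
ŷ = -3.48 / 1 = -3.48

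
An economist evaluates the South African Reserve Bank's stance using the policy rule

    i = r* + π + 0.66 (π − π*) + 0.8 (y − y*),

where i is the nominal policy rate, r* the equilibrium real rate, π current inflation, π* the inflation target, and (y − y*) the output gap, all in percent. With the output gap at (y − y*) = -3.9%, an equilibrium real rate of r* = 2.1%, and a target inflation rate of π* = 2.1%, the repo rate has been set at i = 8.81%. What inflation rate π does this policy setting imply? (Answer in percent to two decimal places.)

6.76%

Collecting π: i = r* + (1 + 0.66) π − 0.66 π* + 0.8 (y − y*)
1.66 π = 8.81 − 2.1 + 0.66 × 2.1 − 0.8 × (-3.9) = 11.216
π = 11.216 / 1.66 = 6.76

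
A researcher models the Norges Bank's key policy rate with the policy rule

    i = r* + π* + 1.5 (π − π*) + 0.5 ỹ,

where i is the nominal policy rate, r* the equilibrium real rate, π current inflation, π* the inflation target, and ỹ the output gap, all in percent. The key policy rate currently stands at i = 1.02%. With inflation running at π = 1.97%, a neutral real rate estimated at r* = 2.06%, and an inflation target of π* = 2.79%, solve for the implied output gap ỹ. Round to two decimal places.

0.5 ỹ = 1.02 − 2.06 − 2.79 − 1.5 × (1.97 − 2.79) = -2.6
ỹ = -2.6 / 0.5 = -5.20

-5.20%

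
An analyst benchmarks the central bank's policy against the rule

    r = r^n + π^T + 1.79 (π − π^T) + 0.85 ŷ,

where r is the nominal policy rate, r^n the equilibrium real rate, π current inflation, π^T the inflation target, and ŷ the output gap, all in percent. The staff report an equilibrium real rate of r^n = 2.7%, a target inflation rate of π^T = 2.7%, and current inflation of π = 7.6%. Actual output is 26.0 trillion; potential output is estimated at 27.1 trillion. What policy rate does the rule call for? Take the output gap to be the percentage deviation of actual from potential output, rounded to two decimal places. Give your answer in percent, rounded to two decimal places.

10.72%

Output gap = 100 × (26.0 − 27.1) / 27.1 = -4.06%.
r = 2.70 + 2.70 + 1.79 × (7.60 − 2.70) + 0.85 × (-4.06)
   = 2.70 + 2.7 + 8.771 − 3.451 = 10.72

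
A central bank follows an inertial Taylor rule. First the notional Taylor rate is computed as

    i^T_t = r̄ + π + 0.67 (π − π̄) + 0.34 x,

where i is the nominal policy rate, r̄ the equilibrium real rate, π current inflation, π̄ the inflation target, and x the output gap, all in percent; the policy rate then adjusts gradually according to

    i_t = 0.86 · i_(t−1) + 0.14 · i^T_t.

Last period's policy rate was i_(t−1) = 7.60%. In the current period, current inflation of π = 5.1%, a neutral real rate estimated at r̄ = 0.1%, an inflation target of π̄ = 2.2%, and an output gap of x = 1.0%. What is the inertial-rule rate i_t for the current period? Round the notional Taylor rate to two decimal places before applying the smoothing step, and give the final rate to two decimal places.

7.58%

i^T_t = 0.1 + 5.1 + 0.67 × (5.1 − 2.2) + 0.34 × 1.0
   = 0.1 + 5.1 + 1.943 + 0.34 = 7.48
i_t = 0.86 × 7.60 + 0.14 × 7.48 = 6.536 + 1.0472 = 7.58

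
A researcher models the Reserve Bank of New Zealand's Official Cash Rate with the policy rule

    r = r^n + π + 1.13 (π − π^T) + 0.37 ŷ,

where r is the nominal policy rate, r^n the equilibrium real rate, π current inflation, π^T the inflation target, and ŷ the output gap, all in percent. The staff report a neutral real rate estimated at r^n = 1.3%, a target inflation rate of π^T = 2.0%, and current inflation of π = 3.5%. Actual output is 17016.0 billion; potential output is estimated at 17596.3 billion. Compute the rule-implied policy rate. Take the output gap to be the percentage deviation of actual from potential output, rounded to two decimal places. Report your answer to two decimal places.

5.27%

Output gap = 100 × (17016.0 − 17596.3) / 17596.3 = -3.30%.
r = 1.30 + 3.50 + 1.13 × (3.50 − 2.00) + 0.37 × (-3.30)
   = 1.30 + 3.5 + 1.695 − 1.221 = 5.27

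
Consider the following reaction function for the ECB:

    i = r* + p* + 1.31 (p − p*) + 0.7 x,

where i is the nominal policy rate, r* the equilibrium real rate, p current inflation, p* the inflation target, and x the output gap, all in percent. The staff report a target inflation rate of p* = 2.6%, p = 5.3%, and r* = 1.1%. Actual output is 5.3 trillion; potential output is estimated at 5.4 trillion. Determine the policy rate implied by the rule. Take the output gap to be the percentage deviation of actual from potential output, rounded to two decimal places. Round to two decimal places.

5.94%

Output gap = 100 × (5.3 − 5.4) / 5.4 = -1.85%.
i = 1.10 + 2.60 + 1.31 × (5.30 − 2.60) + 0.7 × (-1.85)
   = 1.10 + 2.6 + 3.537 − 1.295 = 5.94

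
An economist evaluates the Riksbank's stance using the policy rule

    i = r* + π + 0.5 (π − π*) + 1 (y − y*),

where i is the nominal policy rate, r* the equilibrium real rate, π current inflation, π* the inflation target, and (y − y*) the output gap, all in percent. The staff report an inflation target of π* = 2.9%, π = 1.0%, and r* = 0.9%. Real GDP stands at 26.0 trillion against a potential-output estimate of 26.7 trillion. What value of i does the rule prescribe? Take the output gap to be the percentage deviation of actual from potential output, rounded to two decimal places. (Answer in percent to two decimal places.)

Output gap = 100 × (26.0 − 26.7) / 26.7 = -2.62%.
i = 0.90 + 1.00 + 0.5 × (1.00 − 2.90) + 1 × (-2.62)
   = 0.90 + 1 − 0.95 − 2.62 = -1.67

-1.67%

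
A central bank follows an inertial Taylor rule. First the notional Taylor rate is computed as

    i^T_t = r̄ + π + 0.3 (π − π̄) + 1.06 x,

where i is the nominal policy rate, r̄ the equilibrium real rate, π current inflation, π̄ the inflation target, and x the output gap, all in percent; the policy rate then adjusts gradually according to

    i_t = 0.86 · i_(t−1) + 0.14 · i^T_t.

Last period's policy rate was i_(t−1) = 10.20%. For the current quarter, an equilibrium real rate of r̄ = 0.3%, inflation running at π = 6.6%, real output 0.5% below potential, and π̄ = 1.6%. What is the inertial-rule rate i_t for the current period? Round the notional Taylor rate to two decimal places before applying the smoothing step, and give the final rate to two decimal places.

9.87%

Output 0.5% below potential → x = -0.5.
i^T_t = 0.3 + 6.6 + 0.3 × (6.6 − 1.6) + 1.06 × (-0.5)
   = 0.3 + 6.6 + 1.5 − 0.53 = 7.87
i_t = 0.86 × 10.20 + 0.14 × 7.87 = 8.772 + 1.1018 = 9.87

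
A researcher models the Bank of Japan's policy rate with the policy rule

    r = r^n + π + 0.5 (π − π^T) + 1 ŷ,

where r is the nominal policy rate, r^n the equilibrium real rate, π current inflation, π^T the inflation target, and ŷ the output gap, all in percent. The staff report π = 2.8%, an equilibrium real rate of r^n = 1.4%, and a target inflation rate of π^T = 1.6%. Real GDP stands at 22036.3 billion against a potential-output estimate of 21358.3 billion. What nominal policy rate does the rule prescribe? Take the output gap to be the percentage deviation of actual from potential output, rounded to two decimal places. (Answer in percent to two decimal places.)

7.97%

Output gap = 100 × (22036.3 − 21358.3) / 21358.3 = 3.17%.
r = 1.40 + 2.80 + 0.5 × (2.80 − 1.60) + 1 × 3.17
   = 1.40 + 2.8 + 0.6 + 3.17 = 7.97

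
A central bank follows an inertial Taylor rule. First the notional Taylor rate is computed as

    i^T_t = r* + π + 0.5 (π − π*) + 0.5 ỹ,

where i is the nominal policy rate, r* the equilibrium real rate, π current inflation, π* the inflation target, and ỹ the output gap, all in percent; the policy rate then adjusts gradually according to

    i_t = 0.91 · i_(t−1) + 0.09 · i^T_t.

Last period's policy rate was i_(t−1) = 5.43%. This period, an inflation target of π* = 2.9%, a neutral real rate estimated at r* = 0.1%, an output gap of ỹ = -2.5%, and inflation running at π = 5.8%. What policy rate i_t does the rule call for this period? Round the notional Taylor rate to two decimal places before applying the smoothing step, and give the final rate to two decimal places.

i^T_t = 0.1 + 5.8 + 0.5 × (5.8 − 2.9) + 0.5 × (-2.5)
   = 0.1 + 5.8 + 1.45 − 1.25 = 6.10
i_t = 0.91 × 5.43 + 0.09 × 6.10 = 4.9413 + 0.549 = 5.49

5.49%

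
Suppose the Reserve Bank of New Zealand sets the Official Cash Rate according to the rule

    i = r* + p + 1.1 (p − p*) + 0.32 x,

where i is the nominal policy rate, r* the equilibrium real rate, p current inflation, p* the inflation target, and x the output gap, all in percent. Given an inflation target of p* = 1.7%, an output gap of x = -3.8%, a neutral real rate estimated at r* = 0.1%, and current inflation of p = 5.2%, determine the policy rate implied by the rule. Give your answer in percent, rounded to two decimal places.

i = 0.1 + 5.2 + 1.1 × (5.2 − 1.7) + 0.32 × (-3.8)
   = 0.1 + 5.2 + 3.85 − 1.216 = 7.93

7.93%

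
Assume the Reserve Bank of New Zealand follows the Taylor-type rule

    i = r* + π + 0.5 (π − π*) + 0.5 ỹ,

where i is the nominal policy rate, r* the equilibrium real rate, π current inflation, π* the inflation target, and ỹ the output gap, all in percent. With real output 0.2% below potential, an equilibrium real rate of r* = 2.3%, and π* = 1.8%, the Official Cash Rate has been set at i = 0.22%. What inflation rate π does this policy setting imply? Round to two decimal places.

-0.72%

Output 0.2% below potential → ỹ = -0.2.
Collecting π: i = r* + (1 + 0.5) π − 0.5 π* + 0.5 ỹ
1.5 π = 0.22 − 2.3 + 0.5 × 1.8 − 0.5 × (-0.2) = -1.08
π = -1.08 / 1.5 = -0.72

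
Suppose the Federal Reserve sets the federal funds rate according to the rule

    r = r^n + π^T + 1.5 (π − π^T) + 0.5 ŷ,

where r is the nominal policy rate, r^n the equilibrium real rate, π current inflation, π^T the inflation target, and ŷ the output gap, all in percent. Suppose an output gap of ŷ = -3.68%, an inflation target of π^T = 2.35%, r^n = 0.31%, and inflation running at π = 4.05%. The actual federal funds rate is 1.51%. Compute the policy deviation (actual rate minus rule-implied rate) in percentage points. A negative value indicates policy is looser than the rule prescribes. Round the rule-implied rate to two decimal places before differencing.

-1.86 pp

r = 0.31 + 2.35 + 1.5 × (4.05 − 2.35) + 0.5 × (-3.68)
   = 0.31 + 2.35 + 2.55 − 1.84 = 3.37
Deviation = 1.51 − 3.37 = -1.86 pp.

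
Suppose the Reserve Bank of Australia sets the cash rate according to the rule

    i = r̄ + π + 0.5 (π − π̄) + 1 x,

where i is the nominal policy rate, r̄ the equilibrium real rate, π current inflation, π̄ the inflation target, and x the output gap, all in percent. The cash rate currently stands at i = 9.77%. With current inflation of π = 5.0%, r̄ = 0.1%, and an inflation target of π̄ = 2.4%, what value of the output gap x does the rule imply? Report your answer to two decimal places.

1 x = 9.77 − 0.1 − 5.0 − 0.5 × (5.0 − 2.4) = 3.37
x = 3.37 / 1 = 3.37

3.37%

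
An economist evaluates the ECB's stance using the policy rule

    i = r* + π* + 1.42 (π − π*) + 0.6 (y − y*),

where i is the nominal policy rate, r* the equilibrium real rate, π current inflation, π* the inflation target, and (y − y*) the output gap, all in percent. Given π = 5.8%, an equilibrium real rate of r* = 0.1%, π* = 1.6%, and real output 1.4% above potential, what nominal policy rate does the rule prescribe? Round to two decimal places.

Output 1.4% above potential → (y − y*) = 1.4.
i = 0.1 + 1.6 + 1.42 × (5.8 − 1.6) + 0.6 × 1.4
   = 0.1 + 1.6 + 5.964 + 0.84 = 8.50

8.50%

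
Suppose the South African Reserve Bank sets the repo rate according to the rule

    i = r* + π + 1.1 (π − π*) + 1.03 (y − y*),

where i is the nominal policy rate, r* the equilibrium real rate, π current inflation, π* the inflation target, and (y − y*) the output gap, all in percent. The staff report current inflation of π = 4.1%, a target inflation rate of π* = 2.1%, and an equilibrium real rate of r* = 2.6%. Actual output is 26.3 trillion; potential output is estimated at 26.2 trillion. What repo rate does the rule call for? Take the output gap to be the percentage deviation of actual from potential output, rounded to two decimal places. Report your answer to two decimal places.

Output gap = 100 × (26.3 − 26.2) / 26.2 = 0.38%.
i = 2.60 + 4.10 + 1.1 × (4.10 − 2.10) + 1.03 × 0.38
   = 2.60 + 4.1 + 2.2 + 0.3914 = 9.29

9.29%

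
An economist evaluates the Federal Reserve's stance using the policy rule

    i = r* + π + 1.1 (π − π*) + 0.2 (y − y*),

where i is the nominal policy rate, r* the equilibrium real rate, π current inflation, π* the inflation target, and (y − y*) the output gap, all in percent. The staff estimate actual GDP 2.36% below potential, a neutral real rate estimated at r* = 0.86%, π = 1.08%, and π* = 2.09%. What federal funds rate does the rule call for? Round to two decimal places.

0.36%

Output 2.36% below potential → (y − y*) = -2.36.
i = 0.86 + 1.08 + 1.1 × (1.08 − 2.09) + 0.2 × (-2.36)
   = 0.86 + 1.08 − 1.111 − 0.472 = 0.36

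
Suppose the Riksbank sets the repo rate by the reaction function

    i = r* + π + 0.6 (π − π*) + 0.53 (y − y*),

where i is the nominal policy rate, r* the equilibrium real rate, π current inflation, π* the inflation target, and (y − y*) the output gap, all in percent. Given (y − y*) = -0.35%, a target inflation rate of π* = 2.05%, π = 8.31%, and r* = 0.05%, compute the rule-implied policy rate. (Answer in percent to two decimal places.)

11.93%

i = 0.05 + 8.31 + 0.6 × (8.31 − 2.05) + 0.53 × (-0.35)
   = 0.05 + 8.31 + 3.756 − 0.1855 = 11.93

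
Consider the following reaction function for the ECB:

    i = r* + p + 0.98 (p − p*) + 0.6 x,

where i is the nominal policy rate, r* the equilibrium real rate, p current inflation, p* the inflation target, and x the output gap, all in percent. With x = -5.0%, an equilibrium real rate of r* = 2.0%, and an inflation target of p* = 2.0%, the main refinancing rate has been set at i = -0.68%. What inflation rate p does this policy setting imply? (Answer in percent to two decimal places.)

Collecting p: i = r* + (1 + 0.98) p − 0.98 p* + 0.6 x
1.98 p = -0.68 − 2.0 + 0.98 × 2.0 − 0.6 × (-5.0) = 2.28
p = 2.28 / 1.98 = 1.15

1.15%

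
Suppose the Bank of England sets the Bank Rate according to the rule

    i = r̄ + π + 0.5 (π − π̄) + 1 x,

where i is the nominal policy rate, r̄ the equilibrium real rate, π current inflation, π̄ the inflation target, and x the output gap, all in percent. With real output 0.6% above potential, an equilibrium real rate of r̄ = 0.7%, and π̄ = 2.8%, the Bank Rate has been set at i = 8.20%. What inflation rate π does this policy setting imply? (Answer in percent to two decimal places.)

Output 0.6% above potential → x = 0.6.
Collecting π: i = r̄ + (1 + 0.5) π − 0.5 π̄ + 1 x
1.5 π = 8.20 − 0.7 + 0.5 × 2.8 − 1 × 0.6 = 8.3
π = 8.3 / 1.5 = 5.53

5.53%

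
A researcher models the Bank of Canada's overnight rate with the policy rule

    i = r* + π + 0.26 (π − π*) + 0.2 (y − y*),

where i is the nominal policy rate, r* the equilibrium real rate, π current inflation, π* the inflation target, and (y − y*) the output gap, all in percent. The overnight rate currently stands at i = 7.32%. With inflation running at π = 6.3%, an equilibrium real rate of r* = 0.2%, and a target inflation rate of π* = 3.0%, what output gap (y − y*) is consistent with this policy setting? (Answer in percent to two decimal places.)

0.2 (y − y*) = 7.32 − 0.2 − 6.3 − 0.26 × (6.3 − 3.0) = -0.038
(y − y*) = -0.038 / 0.2 = -0.19

-0.19%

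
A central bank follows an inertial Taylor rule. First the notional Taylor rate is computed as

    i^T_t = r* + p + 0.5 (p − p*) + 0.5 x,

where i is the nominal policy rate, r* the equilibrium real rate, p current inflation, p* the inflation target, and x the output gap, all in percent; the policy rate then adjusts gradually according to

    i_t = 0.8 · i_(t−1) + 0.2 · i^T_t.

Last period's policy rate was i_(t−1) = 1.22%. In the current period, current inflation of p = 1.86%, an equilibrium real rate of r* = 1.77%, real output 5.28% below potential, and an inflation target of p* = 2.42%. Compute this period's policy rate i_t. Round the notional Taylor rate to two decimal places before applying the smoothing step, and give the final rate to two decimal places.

1.12%

Output 5.28% below potential → x = -5.28.
i^T_t = 1.77 + 1.86 + 0.5 × (1.86 − 2.42) + 0.5 × (-5.28)
   = 1.77 + 1.86 − 0.28 − 2.64 = 0.71
i_t = 0.8 × 1.22 + 0.2 × 0.71 = 0.976 + 0.142 = 1.12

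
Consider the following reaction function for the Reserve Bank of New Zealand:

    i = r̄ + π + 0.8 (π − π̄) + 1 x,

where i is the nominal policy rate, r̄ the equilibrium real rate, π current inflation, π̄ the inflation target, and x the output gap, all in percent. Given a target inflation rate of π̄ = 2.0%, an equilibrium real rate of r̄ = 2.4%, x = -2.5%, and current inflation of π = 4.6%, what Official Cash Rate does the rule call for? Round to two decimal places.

i = 2.4 + 4.6 + 0.8 × (4.6 − 2.0) + 1 × (-2.5)
   = 2.4 + 4.6 + 2.08 − 2.5 = 6.58

6.58%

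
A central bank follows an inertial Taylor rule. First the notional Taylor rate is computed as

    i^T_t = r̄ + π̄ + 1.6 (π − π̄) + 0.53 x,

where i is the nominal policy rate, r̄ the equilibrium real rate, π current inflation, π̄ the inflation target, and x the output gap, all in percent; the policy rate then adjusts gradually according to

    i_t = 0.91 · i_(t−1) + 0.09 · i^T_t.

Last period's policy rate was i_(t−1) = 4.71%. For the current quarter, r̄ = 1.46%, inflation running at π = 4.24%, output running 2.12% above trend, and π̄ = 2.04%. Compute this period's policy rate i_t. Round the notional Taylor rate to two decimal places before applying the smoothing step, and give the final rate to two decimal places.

Output 2.12% above potential → x = 2.12.
i^T_t = 1.46 + 2.04 + 1.6 × (4.24 − 2.04) + 0.53 × 2.12
   = 1.46 + 2.04 + 3.52 + 1.1236 = 8.14
i_t = 0.91 × 4.71 + 0.09 × 8.14 = 4.2861 + 0.7326 = 5.02

5.02%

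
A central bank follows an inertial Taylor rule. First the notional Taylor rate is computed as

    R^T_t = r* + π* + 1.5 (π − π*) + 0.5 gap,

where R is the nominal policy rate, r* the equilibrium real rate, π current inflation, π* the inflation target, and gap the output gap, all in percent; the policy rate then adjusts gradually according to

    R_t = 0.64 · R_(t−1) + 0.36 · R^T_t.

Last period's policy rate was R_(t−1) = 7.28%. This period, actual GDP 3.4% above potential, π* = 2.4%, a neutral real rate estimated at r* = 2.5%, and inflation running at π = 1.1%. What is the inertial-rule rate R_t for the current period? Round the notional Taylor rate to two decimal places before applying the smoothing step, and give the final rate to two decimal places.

Output 3.4% above potential → gap = 3.4.
R^T_t = 2.5 + 2.4 + 1.5 × (1.1 − 2.4) + 0.5 × 3.4
   = 2.5 + 2.4 − 1.95 + 1.7 = 4.65
R_t = 0.64 × 7.28 + 0.36 × 4.65 = 4.6592 + 1.674 = 6.33

6.33%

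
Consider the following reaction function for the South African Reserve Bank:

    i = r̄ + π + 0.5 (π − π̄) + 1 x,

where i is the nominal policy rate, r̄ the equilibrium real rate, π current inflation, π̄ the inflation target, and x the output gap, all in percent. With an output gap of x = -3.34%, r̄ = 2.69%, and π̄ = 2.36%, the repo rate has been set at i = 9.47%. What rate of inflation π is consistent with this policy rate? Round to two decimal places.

Collecting π: i = r̄ + (1 + 0.5) π − 0.5 π̄ + 1 x
1.5 π = 9.47 − 2.69 + 0.5 × 2.36 − 1 × (-3.34) = 11.3
π = 11.3 / 1.5 = 7.53

7.53%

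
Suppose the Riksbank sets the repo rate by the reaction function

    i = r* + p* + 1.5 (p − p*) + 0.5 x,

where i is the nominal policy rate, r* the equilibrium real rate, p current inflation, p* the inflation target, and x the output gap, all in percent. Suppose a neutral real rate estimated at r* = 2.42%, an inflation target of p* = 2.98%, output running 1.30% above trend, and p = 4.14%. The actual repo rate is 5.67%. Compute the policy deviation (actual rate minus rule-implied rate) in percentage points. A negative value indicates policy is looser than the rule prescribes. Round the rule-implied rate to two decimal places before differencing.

Output 1.30% above potential → x = 1.30.
i = 2.42 + 2.98 + 1.5 × (4.14 − 2.98) + 0.5 × 1.30
   = 2.42 + 2.98 + 1.74 + 0.65 = 7.79
Deviation = 5.67 − 7.79 = -2.12 pp.

-2.12 pp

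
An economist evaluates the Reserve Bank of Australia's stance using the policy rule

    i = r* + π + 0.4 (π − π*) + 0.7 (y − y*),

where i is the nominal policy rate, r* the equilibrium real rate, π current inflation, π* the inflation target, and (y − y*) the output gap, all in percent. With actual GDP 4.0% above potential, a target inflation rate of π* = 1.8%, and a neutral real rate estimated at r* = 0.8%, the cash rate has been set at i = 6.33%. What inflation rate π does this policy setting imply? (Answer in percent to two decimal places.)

2.46%

Output 4.0% above potential → (y − y*) = 4.0.
Collecting π: i = r* + (1 + 0.4) π − 0.4 π* + 0.7 (y − y*)
1.4 π = 6.33 − 0.8 + 0.4 × 1.8 − 0.7 × 4.0 = 3.45
π = 3.45 / 1.4 = 2.46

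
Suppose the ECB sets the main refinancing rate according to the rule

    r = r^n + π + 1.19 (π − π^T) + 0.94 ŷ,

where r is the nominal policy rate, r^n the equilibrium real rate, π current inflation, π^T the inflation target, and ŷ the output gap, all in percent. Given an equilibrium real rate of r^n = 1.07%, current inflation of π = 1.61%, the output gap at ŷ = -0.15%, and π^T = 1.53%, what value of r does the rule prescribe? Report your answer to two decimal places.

2.63%

r = 1.07 + 1.61 + 1.19 × (1.61 − 1.53) + 0.94 × (-0.15)
   = 1.07 + 1.61 + 0.0952 − 0.141 = 2.63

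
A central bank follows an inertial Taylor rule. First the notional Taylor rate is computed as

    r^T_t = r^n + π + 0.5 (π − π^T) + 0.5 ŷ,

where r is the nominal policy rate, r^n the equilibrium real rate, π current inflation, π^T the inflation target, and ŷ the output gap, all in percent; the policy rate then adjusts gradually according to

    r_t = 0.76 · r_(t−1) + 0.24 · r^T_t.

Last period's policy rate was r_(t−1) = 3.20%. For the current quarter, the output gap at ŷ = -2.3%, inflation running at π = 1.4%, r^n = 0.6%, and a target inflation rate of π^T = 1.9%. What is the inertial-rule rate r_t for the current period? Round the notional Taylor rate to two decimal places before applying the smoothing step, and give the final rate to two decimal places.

2.58%

r^T_t = 0.6 + 1.4 + 0.5 × (1.4 − 1.9) + 0.5 × (-2.3)
   = 0.6 + 1.4 − 0.25 − 1.15 = 0.60
r_t = 0.76 × 3.20 + 0.24 × 0.60 = 2.432 + 0.144 = 2.58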